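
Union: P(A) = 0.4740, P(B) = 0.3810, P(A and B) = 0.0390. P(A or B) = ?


P(A∪B) = 0.4740 + 0.3810 - 0.0390
= 0.8550 - 0.0390
= 0.8160

P(A∪B) = 0.8160


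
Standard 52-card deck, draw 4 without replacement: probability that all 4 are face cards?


P(all face cards) = (12/52) × (11/51) × (10/50) × (9/49)
= 0.0018

P = 0.0018


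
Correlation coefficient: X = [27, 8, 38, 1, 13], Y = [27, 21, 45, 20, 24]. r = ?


Mean X = 17.4000, Mean Y = 27.4000
SD X = 13.365628, SD Y = 9.134550
Cov = 111.040000
r = 111.040000/(13.365628*9.134550) = 0.9095

r = 0.9095


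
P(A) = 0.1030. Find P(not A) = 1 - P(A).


P(not A) = 1 - 0.1030 = 0.8970

P(not A) = 0.8970


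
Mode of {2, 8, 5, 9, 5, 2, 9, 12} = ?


Frequencies: 2:2, 5:2, 8:1, 9:2, 12:1
Max frequency = 2
Mode = 2, 5, 9

Mode = 2, 5, 9


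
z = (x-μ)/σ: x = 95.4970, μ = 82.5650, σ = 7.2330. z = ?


z = (95.4970 - 82.5650)/7.2330
= 12.9320/7.2330
= 1.7879

z = 1.7879


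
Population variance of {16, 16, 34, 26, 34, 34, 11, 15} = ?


Mean = 23.2500
Squared deviations: 52.5625, 52.5625, 115.5625, 7.5625, 115.5625, 115.5625, 150.0625, 68.0625
Sum = 677.5000
Variance = 677.5000/8 = 84.6875

Variance = 84.6875


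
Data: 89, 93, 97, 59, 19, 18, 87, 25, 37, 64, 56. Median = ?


Sorted: 18, 19, 25, 37, 56, 59, 64, 87, 89, 93, 97
n = 11 (odd)
Middle value = 59

Median = 59


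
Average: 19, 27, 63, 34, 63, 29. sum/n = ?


Sum = 19 + 27 + 63 + 34 + 63 + 29 = 235
n = 6
Mean = 235/6 = 39.1667

Mean = 39.1667


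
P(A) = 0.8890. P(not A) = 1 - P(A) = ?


P(not A) = 1 - 0.8890 = 0.1110

P(not A) = 0.1110


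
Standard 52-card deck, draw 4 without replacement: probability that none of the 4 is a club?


P(no clubs) = (39/52) × (38/51) × (37/50) × (36/49)
= 0.3038

P = 0.3038


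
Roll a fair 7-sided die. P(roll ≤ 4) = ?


Favorable outcomes (roll ≤ 4): 4
Total outcomes = 7
P = 4/7 = 0.5714

P = 0.5714


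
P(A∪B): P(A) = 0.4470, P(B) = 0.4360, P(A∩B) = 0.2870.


P(A∪B) = 0.4470 + 0.4360 - 0.2870
= 0.8830 - 0.2870
= 0.5960

P(A∪B) = 0.5960


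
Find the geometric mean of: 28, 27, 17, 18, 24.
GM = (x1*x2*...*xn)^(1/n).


Product = 28 × 27 × 17 × 18 × 24 = 5552064
GM = 5552064^(1/5) = 22.3301

GM = 22.3301


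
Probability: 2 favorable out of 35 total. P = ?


P = 2/35 = 0.0571

P = 0.0571


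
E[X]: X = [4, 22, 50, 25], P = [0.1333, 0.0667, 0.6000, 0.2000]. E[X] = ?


E[X] = 4*0.1333 + 22*0.0667 + 50*0.6000 + 25*0.2000
= 0.5332 + 1.4674 + 30.0000 + 5.0000
= 37.0006

E[X] = 37.0006


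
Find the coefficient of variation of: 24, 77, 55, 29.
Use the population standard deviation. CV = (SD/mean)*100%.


Mean = 46.2500
SD = 21.2999
CV = (21.2999/46.2500)*100 = 46.0539%

CV = 46.0539%


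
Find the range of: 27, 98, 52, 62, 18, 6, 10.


Max = 98, Min = 6
Range = 98 - 6 = 92

Range = 92


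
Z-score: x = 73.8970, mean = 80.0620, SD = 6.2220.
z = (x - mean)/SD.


z = (73.8970 - 80.0620)/6.2220
= -6.1650/6.2220
= -0.9908

z = -0.9908


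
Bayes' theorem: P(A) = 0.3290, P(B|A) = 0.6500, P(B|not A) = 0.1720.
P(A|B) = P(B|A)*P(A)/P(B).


P(B) = P(B|A)*P(A) + P(B|A')*P(A')
= 0.6500*0.3290 + 0.1720*0.6710
= 0.213850 + 0.115412 = 0.329262
P(A|B) = 0.213850/0.329262 = 0.6495

P(A|B) = 0.6495


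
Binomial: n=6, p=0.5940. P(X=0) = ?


C(6,0) = 1
p^0 = 1.000000
(1-p)^6 = 0.004479
P = 1 * 1.000000 * 0.004479 = 0.0045

P(X=0) = 0.0045


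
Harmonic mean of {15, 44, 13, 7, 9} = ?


Sum of reciprocals = 1/15 + 1/44 + 1/13 + 1/7 + 1/9 = 0.420285
HM = 5/0.420285 = 11.8967

HM = 11.8967


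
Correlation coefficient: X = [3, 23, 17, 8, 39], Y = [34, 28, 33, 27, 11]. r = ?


Mean X = 18.0000, Mean Y = 26.6000
SD X = 12.585706, SD Y = 8.260751
Cov = -88.400000
r = -88.400000/(12.585706*8.260751) = -0.8503

r = -0.8503


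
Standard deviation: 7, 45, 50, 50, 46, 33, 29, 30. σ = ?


Mean = 36.2500
Variance = 188.4375
SD = sqrt(188.4375) = 13.7273

SD = 13.7273


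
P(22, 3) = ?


P(22,3) = 22!/19!
= 1124000727777607680000/121645100408832000
= 9240

P(22,3) = 9240


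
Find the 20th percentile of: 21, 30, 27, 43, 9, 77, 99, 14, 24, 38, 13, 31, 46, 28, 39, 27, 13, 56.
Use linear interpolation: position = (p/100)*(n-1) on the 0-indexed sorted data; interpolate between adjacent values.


Sorted: 9, 13, 13, 14, 21, 24, 27, 27, 28, 30, 31, 38, 39, 43, 46, 56, 77, 99
n = 18
Index = 20/100 * 17 = 3.4000
Lower = data[3] = 14, Upper = data[4] = 21
P20 = 14 + 0.4000*(7) = 16.8000

P20 = 16.8000


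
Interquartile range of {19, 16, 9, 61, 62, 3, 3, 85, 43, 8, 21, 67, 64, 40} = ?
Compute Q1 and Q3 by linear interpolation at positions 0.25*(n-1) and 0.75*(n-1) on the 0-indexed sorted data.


Sorted: 3, 3, 8, 9, 16, 19, 21, 40, 43, 61, 62, 64, 67, 85
Q1 (25th %ile) = 10.7500
Q3 (75th %ile) = 61.7500
IQR = 61.7500 - 10.7500 = 51.0000

IQR = 51.0000


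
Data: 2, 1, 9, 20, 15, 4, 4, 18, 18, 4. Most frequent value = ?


Frequencies: 1:1, 2:1, 4:3, 9:1, 15:1, 18:2, 20:1
Max frequency = 3
Mode = 4

Mode = 4


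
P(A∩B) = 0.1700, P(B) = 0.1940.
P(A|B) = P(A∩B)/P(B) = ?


P(A|B) = 0.1700/0.1940 = 0.8763

P(A|B) = 0.8763


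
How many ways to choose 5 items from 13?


C(13,5) = 13!/(5! × 8!)
= 6227020800/(120 × 40320)
= 1287

C(13,5) = 1287


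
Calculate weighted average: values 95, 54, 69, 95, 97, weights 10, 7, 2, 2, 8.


Numerator = 95*10 + 54*7 + 69*2 + 95*2 + 97*8 = 2432
Denominator = 10 + 7 + 2 + 2 + 8 = 29
WM = 2432/29 = 83.8621

WM = 83.8621


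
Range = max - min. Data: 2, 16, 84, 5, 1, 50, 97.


Max = 97, Min = 1
Range = 97 - 1 = 96

Range = 96


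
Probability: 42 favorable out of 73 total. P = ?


P = 42/73 = 0.5753

P = 0.5753


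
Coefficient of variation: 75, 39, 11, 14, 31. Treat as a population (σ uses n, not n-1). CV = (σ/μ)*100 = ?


Mean = 34.0000
SD = 22.9957
CV = (22.9957/34.0000)*100 = 67.6343%

CV = 67.6343%


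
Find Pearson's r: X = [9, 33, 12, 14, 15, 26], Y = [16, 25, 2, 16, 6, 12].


Mean X = 18.1667, Mean Y = 12.8333
SD X = 8.473816, SD Y = 7.447968
Cov = 36.694444
r = 36.694444/(8.473816*7.447968) = 0.5814

r = 0.5814


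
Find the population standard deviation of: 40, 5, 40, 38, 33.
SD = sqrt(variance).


Mean = 31.2000
Variance = 178.1600
SD = sqrt(178.1600) = 13.3477

SD = 13.3477


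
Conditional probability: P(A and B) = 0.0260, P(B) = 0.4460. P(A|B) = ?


P(A|B) = 0.0260/0.4460 = 0.0583

P(A|B) = 0.0583


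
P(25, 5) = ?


P(25,5) = 25!/20!
= 15511210043330985984000000/2432902008176640000
= 6375600

P(25,5) = 6375600


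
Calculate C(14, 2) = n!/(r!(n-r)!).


C(14,2) = 14!/(2! × 12!)
= 87178291200/(2 × 479001600)
= 91

C(14,2) = 91


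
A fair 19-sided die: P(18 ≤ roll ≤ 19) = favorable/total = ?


Favorable outcomes (18 ≤ roll ≤ 19): 2
Total outcomes = 19
P = 2/19 = 0.1053

P = 0.1053


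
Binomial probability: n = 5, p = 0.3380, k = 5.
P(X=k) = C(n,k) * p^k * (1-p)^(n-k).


C(5,5) = 1
p^5 = 0.004411
(1-p)^0 = 1.000000
P = 1 * 0.004411 * 1.000000 = 0.0044

P(X=5) = 0.0044


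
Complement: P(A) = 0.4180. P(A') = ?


P(not A) = 1 - 0.4180 = 0.5820

P(not A) = 0.5820


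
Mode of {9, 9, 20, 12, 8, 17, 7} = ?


Frequencies: 7:1, 8:1, 9:2, 12:1, 17:1, 20:1
Max frequency = 2
Mode = 9

Mode = 9


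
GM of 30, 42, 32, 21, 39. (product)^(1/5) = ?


Product = 30 × 42 × 32 × 21 × 39 = 33022080
GM = 33022080^(1/5) = 31.8978

GM = 31.8978


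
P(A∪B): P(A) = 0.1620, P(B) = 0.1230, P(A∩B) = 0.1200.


P(A∪B) = 0.1620 + 0.1230 - 0.1200
= 0.2850 - 0.1200
= 0.1650

P(A∪B) = 0.1650


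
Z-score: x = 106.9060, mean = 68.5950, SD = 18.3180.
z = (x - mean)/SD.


z = (106.9060 - 68.5950)/18.3180
= 38.3110/18.3180
= 2.0914

z = 2.0914


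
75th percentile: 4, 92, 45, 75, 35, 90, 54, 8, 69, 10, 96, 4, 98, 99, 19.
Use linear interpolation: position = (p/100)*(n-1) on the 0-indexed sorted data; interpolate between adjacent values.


Sorted: 4, 4, 8, 10, 19, 35, 45, 54, 69, 75, 90, 92, 96, 98, 99
n = 15
Index = 75/100 * 14 = 10.5000
Lower = data[10] = 90, Upper = data[11] = 92
P75 = 90 + 0.5000*(2) = 91.0000

P75 = 91.0000


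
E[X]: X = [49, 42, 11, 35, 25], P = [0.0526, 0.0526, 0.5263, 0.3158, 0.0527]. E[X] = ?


E[X] = 49*0.0526 + 42*0.0526 + 11*0.5263 + 35*0.3158 + 25*0.0527
= 2.5774 + 2.2092 + 5.7893 + 11.0530 + 1.3175
= 22.9464

E[X] = 22.9464


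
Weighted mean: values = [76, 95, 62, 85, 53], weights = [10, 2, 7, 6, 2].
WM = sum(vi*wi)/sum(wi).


Numerator = 76*10 + 95*2 + 62*7 + 85*6 + 53*2 = 2000
Denominator = 10 + 2 + 7 + 6 + 2 = 27
WM = 2000/27 = 74.0741

WM = 74.0741


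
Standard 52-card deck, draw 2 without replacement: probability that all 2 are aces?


P(all aces) = (4/52) × (3/51)
= 0.0045

P = 0.0045


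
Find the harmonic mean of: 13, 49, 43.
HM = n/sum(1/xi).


Sum of reciprocals = 1/13 + 1/49 + 1/43 = 0.120587
HM = 3/0.120587 = 24.8783

HM = 24.8783


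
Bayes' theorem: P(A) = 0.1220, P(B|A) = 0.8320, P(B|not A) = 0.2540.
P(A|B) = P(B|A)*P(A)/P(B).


P(B) = P(B|A)*P(A) + P(B|A')*P(A')
= 0.8320*0.1220 + 0.2540*0.8780
= 0.101504 + 0.223012 = 0.324516
P(A|B) = 0.101504/0.324516 = 0.3128

P(A|B) = 0.3128


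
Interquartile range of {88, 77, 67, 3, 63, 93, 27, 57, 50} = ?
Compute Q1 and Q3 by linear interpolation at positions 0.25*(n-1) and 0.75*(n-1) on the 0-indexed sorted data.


Sorted: 3, 27, 50, 57, 63, 67, 77, 88, 93
Q1 (25th %ile) = 50.0000
Q3 (75th %ile) = 77.0000
IQR = 77.0000 - 50.0000 = 27.0000

IQR = 27.0000


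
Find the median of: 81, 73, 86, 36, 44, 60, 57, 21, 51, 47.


Sorted: 21, 36, 44, 47, 51, 57, 60, 73, 81, 86
n = 10 (even)
Middle values: 51 and 57
Median = (51+57)/2 = 54.0000

Median = 54.0000


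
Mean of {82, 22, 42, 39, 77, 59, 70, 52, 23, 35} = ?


Sum = 82 + 22 + 42 + 39 + 77 + 59 + 70 + 52 + 23 + 35 = 501
n = 10
Mean = 501/10 = 50.1000

Mean = 50.1000


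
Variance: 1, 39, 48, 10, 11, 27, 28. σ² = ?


Mean = 23.4286
Squared deviations: 503.0408, 242.4694, 603.7551, 180.3265, 154.4694, 12.7551, 20.8980
Sum = 1717.7143
Variance = 1717.7143/7 = 245.3878

Variance = 245.3878


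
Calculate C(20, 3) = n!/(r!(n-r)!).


C(20,3) = 20!/(3! × 17!)
= 2432902008176640000/(6 × 355687428096000)
= 1140

C(20,3) = 1140


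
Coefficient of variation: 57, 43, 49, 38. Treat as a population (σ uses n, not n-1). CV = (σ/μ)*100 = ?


Mean = 46.7500
SD = 7.0843
CV = (7.0843/46.7500)*100 = 15.1536%

CV = 15.1536%


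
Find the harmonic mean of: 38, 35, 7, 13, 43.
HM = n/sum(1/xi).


Sum of reciprocals = 1/38 + 1/35 + 1/7 + 1/13 + 1/43 = 0.297923
HM = 5/0.297923 = 16.7828

HM = 16.7828


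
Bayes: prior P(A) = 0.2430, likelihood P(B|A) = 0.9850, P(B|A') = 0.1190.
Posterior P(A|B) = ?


P(B) = P(B|A)*P(A) + P(B|A')*P(A')
= 0.9850*0.2430 + 0.1190*0.7570
= 0.239355 + 0.090083 = 0.329438
P(A|B) = 0.239355/0.329438 = 0.7266

P(A|B) = 0.7266


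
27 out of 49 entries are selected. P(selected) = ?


P = 27/49 = 0.5510

P = 0.5510


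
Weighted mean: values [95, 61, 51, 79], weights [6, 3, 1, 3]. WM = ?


Numerator = 95*6 + 61*3 + 51*1 + 79*3 = 1041
Denominator = 6 + 3 + 1 + 3 = 13
WM = 1041/13 = 80.0769

WM = 80.0769


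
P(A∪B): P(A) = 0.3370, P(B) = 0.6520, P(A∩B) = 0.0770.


P(A∪B) = 0.3370 + 0.6520 - 0.0770
= 0.9890 - 0.0770
= 0.9120

P(A∪B) = 0.9120


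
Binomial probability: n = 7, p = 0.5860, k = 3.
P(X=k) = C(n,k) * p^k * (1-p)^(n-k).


C(7,3) = 35
p^3 = 0.201230
(1-p)^4 = 0.029377
P = 35 * 0.201230 * 0.029377 = 0.2069

P(X=3) = 0.2069


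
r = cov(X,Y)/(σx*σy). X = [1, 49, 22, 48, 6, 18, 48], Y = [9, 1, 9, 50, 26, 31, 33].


Mean X = 27.4286, Mean Y = 22.7143
SD X = 19.226894, SD Y = 15.934816
Cov = 84.693878
r = 84.693878/(19.226894*15.934816) = 0.2764

r = 0.2764


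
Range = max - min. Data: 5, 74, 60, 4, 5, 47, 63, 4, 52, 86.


Max = 86, Min = 4
Range = 86 - 4 = 82

Range = 82


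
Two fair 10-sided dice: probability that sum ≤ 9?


Total outcomes = 10×10 = 100
Favorable (sum ≤ 9): 36
P = 36/100 = 0.3600

P = 0.3600


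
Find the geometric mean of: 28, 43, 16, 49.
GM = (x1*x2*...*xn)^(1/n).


Product = 28 × 43 × 16 × 49 = 943936
GM = 943936^(1/4) = 31.1699

GM = 31.1699


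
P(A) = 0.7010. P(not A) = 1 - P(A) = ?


P(not A) = 1 - 0.7010 = 0.2990

P(not A) = 0.2990


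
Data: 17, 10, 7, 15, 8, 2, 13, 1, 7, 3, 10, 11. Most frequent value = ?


Frequencies: 1:1, 2:1, 3:1, 7:2, 8:1, 10:2, 11:1, 13:1, 15:1, 17:1
Max frequency = 2
Mode = 7, 10

Mode = 7, 10


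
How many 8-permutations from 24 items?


P(24,8) = 24!/16!
= 620448401733239439360000/20922789888000
= 29654190720

P(24,8) = 29654190720


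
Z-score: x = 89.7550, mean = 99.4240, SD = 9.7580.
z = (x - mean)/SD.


z = (89.7550 - 99.4240)/9.7580
= -9.6690/9.7580
= -0.9909

z = -0.9909


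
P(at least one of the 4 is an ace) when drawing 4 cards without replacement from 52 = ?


P(at least one) = 1 - P(none)
P(none) = (48/52) × (47/51) × (46/50) × (45/49) = 0.718737
P(at least one) = 1 - 0.718737 = 0.2813

P = 0.2813


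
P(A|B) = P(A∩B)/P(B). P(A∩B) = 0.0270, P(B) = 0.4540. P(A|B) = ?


P(A|B) = 0.0270/0.4540 = 0.0595

P(A|B) = 0.0595


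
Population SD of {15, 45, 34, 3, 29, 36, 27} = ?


Mean = 27.0000
Variance = 168.2857
SD = sqrt(168.2857) = 12.9725

SD = 12.9725


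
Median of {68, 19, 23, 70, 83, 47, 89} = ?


Sorted: 19, 23, 47, 68, 70, 83, 89
n = 7 (odd)
Middle value = 68

Median = 68


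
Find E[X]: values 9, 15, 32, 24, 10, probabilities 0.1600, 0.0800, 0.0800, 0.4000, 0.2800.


E[X] = 9*0.1600 + 15*0.0800 + 32*0.0800 + 24*0.4000 + 10*0.2800
= 1.4400 + 1.2000 + 2.5600 + 9.6000 + 2.8000
= 17.6000

E[X] = 17.6000


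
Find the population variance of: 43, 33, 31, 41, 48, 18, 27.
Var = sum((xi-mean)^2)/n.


Mean = 34.4286
Squared deviations: 73.4694, 2.0408, 11.7551, 43.1837, 184.1837, 269.8980, 55.1837
Sum = 639.7143
Variance = 639.7143/7 = 91.3878

Variance = 91.3878


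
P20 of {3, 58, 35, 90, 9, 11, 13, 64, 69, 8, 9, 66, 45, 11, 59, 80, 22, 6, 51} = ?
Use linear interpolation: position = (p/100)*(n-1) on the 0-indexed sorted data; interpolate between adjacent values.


Sorted: 3, 6, 8, 9, 9, 11, 11, 13, 22, 35, 45, 51, 58, 59, 64, 66, 69, 80, 90
n = 19
Index = 20/100 * 18 = 3.6000
Lower = data[3] = 9, Upper = data[4] = 9
P20 = 9 + 0.6000*(0) = 9.0000

P20 = 9.0000


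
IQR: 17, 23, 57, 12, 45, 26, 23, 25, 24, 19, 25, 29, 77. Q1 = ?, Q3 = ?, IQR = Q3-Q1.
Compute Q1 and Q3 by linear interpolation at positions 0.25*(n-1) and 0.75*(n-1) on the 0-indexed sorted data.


Sorted: 12, 17, 19, 23, 23, 24, 25, 25, 26, 29, 45, 57, 77
Q1 (25th %ile) = 23.0000
Q3 (75th %ile) = 29.0000
IQR = 29.0000 - 23.0000 = 6.0000

IQR = 6.0000


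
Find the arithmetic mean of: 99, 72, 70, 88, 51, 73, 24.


Sum = 99 + 72 + 70 + 88 + 51 + 73 + 24 = 477
n = 7
Mean = 477/7 = 68.1429

Mean = 68.1429


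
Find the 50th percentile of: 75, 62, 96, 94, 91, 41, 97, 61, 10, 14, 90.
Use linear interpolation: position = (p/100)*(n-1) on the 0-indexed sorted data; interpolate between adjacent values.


Sorted: 10, 14, 41, 61, 62, 75, 90, 91, 94, 96, 97
n = 11
Index = 50/100 * 10 = 5.0000
Lower = data[5] = 75, Upper = data[6] = 90
P50 = 75 + 0*(15) = 75.0000

P50 = 75.0000


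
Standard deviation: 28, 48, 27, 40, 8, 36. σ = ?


Mean = 31.1667
Variance = 158.1389
SD = sqrt(158.1389) = 12.5753

SD = 12.5753


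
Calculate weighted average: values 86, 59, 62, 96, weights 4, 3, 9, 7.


Numerator = 86*4 + 59*3 + 62*9 + 96*7 = 1751
Denominator = 4 + 3 + 9 + 7 = 23
WM = 1751/23 = 76.1304

WM = 76.1304


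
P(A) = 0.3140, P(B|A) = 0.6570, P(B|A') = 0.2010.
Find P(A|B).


P(B) = P(B|A)*P(A) + P(B|A')*P(A')
= 0.6570*0.3140 + 0.2010*0.6860
= 0.206298 + 0.137886 = 0.344184
P(A|B) = 0.206298/0.344184 = 0.5994

P(A|B) = 0.5994


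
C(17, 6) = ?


C(17,6) = 17!/(6! × 11!)
= 355687428096000/(720 × 39916800)
= 12376

C(17,6) = 12376


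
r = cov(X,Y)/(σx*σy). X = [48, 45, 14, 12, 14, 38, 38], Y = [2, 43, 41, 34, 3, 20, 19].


Mean X = 29.8571, Mean Y = 23.1429
SD X = 14.701104, SD Y = 15.633559
Cov = -42.836735
r = -42.836735/(14.701104*15.633559) = -0.1864

r = -0.1864


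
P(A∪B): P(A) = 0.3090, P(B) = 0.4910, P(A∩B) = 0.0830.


P(A∪B) = 0.3090 + 0.4910 - 0.0830
= 0.8000 - 0.0830
= 0.7170

P(A∪B) = 0.7170


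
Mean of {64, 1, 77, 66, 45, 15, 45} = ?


Sum = 64 + 1 + 77 + 66 + 45 + 15 + 45 = 313
n = 7
Mean = 313/7 = 44.7143

Mean = 44.7143


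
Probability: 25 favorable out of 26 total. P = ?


P = 25/26 = 0.9615

P = 0.9615


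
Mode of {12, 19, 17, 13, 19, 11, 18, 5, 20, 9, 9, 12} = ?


Frequencies: 5:1, 9:2, 11:1, 12:2, 13:1, 17:1, 18:1, 19:2, 20:1
Max frequency = 2
Mode = 9, 12, 19

Mode = 9, 12, 19


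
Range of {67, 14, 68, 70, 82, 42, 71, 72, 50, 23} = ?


Max = 82, Min = 14
Range = 82 - 14 = 68

Range = 68


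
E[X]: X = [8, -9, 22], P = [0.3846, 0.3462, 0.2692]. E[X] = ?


E[X] = 8*0.3846 - 9*0.3462 + 22*0.2692
= 3.0768 - 3.1158 + 5.9224
= 5.8834

E[X] = 5.8834


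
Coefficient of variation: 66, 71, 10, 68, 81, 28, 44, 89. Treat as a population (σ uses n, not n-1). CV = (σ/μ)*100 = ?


Mean = 57.1250
SD = 25.5364
CV = (25.5364/57.1250)*100 = 44.7027%

CV = 44.7027%


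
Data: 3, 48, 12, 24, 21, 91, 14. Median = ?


Sorted: 3, 12, 14, 21, 24, 48, 91
n = 7 (odd)
Middle value = 21

Median = 21


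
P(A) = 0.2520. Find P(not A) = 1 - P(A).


P(not A) = 1 - 0.2520 = 0.7480

P(not A) = 0.7480


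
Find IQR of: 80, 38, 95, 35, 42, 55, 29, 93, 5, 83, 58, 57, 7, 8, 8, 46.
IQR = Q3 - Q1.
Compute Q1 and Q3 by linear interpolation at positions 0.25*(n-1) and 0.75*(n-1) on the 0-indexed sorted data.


Sorted: 5, 7, 8, 8, 29, 35, 38, 42, 46, 55, 57, 58, 80, 83, 93, 95
Q1 (25th %ile) = 23.7500
Q3 (75th %ile) = 63.5000
IQR = 63.5000 - 23.7500 = 39.7500

IQR = 39.7500


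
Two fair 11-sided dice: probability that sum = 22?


Total outcomes = 11×11 = 121
Favorable (sum = 22): 1
P = 1/121 = 0.0083

P = 0.0083


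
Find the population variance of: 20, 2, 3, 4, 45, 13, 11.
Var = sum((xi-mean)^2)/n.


Mean = 14.0000
Squared deviations: 36.0000, 144.0000, 121.0000, 100.0000, 961.0000, 1.0000, 9.0000
Sum = 1372.0000
Variance = 1372.0000/7 = 196.0000

Variance = 196.0000


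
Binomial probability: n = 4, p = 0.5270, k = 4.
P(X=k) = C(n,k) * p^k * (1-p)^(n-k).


C(4,4) = 1
p^4 = 0.077133
(1-p)^0 = 1.000000
P = 1 * 0.077133 * 1.000000 = 0.0771

P(X=4) = 0.0771


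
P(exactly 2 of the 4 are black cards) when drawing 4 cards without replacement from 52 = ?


Hypergeometric: P(X=2) = C(26,2)·C(26,2) / C(52,4)
= 325 × 325 / 270725
= 105625/270725 = 0.3902

P = 0.3902


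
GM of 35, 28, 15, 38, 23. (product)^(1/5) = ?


Product = 35 × 28 × 15 × 38 × 23 = 12847800
GM = 12847800^(1/5) = 26.4098

GM = 26.4098


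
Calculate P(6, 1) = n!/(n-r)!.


P(6,1) = 6!/5!
= 720/120
= 6

P(6,1) = 6


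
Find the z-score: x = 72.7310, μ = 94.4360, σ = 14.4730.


z = (72.7310 - 94.4360)/14.4730
= -21.7050/14.4730
= -1.4997

z = -1.4997


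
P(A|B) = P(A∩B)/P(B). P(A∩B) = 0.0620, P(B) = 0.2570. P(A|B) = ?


P(A|B) = 0.0620/0.2570 = 0.2412

P(A|B) = 0.2412


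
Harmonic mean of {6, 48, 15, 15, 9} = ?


Sum of reciprocals = 1/6 + 1/48 + 1/15 + 1/15 + 1/9 = 0.431944
HM = 5/0.431944 = 11.5756

HM = 11.5756


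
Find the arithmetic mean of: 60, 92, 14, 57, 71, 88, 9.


Sum = 60 + 92 + 14 + 57 + 71 + 88 + 9 = 391
n = 7
Mean = 391/7 = 55.8571

Mean = 55.8571


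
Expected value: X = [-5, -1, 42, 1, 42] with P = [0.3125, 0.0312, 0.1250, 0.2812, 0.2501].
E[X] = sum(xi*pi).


E[X] = -5*0.3125 - 1*0.0312 + 42*0.1250 + 1*0.2812 + 42*0.2501
= -1.5625 - 0.0312 + 5.2500 + 0.2812 + 10.5042
= 14.4417

E[X] = 14.4417


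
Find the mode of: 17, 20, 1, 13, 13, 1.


Frequencies: 1:2, 13:2, 17:1, 20:1
Max frequency = 2
Mode = 1, 13

Mode = 1, 13


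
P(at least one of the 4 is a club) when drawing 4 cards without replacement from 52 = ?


P(at least one) = 1 - P(none)
P(none) = (39/52) × (38/51) × (37/50) × (36/49) = 0.303818
P(at least one) = 1 - 0.303818 = 0.6962

P = 0.6962


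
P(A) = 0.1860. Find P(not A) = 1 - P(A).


P(not A) = 1 - 0.1860 = 0.8140

P(not A) = 0.8140


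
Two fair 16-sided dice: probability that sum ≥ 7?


Total outcomes = 16×16 = 256
Favorable (sum ≥ 7): 241
P = 241/256 = 0.9414

P = 0.9414


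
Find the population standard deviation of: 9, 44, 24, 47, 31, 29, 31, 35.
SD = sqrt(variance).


Mean = 31.2500
Variance = 122.1875
SD = sqrt(122.1875) = 11.0538

SD = 11.0538


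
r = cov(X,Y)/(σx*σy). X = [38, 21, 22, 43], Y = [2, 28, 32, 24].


Mean X = 31.0000, Mean Y = 21.5000
SD X = 9.669540, SD Y = 11.608187
Cov = -66.500000
r = -66.500000/(9.669540*11.608187) = -0.5924

r = -0.5924


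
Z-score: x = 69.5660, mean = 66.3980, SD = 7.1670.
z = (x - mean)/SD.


z = (69.5660 - 66.3980)/7.1670
= 3.1680/7.1670
= 0.4420

z = 0.4420


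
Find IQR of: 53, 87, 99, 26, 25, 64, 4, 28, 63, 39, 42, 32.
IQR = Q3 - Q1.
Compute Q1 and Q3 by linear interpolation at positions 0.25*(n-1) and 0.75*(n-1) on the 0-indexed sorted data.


Sorted: 4, 25, 26, 28, 32, 39, 42, 53, 63, 64, 87, 99
Q1 (25th %ile) = 27.5000
Q3 (75th %ile) = 63.2500
IQR = 63.2500 - 27.5000 = 35.7500

IQR = 35.7500


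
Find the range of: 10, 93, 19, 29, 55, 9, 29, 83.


Max = 93, Min = 9
Range = 93 - 9 = 84

Range = 84


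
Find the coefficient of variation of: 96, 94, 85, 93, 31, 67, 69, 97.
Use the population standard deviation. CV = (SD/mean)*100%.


Mean = 79.0000
SD = 21.2662
CV = (21.2662/79.0000)*100 = 26.9192%

CV = 26.9192%


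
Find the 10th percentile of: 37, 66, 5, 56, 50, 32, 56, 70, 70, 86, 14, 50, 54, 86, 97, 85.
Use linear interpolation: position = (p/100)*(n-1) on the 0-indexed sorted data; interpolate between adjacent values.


Sorted: 5, 14, 32, 37, 50, 50, 54, 56, 56, 66, 70, 70, 85, 86, 86, 97
n = 16
Index = 10/100 * 15 = 1.5000
Lower = data[1] = 14, Upper = data[2] = 32
P10 = 14 + 0.5000*(18) = 23.0000

P10 = 23.0000


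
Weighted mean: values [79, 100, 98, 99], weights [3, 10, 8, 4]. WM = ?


Numerator = 79*3 + 100*10 + 98*8 + 99*4 = 2417
Denominator = 3 + 10 + 8 + 4 = 25
WM = 2417/25 = 96.6800

WM = 96.6800


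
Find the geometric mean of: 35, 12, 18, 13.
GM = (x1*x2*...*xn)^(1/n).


Product = 35 × 12 × 18 × 13 = 98280
GM = 98280^(1/4) = 17.7058

GM = 17.7058


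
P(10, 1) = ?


P(10,1) = 10!/9!
= 3628800/362880
= 10

P(10,1) = 10


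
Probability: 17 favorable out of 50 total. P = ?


P = 17/50 = 0.3400

P = 0.3400


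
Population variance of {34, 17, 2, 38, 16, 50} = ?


Mean = 26.1667
Squared deviations: 61.3611, 84.0278, 584.0278, 140.0278, 103.3611, 568.0278
Sum = 1540.8333
Variance = 1540.8333/6 = 256.8056

Variance = 256.8056


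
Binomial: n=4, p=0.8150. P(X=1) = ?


C(4,1) = 4
p^1 = 0.815000
(1-p)^3 = 0.006332
P = 4 * 0.815000 * 0.006332 = 0.0206

P(X=1) = 0.0206


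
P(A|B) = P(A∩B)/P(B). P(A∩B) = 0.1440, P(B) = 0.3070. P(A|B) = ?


P(A|B) = 0.1440/0.3070 = 0.4691

P(A|B) = 0.4691


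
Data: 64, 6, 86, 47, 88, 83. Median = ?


Sorted: 6, 47, 64, 83, 86, 88
n = 6 (even)
Middle values: 64 and 83
Median = (64+83)/2 = 73.5000

Median = 73.5000


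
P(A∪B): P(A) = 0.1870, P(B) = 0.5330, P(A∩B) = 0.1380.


P(A∪B) = 0.1870 + 0.5330 - 0.1380
= 0.7200 - 0.1380
= 0.5820

P(A∪B) = 0.5820


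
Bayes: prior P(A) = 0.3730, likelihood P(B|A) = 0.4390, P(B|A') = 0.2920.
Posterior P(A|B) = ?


P(B) = P(B|A)*P(A) + P(B|A')*P(A')
= 0.4390*0.3730 + 0.2920*0.6270
= 0.163747 + 0.183084 = 0.346831
P(A|B) = 0.163747/0.346831 = 0.4721

P(A|B) = 0.4721


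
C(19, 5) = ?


C(19,5) = 19!/(5! × 14!)
= 121645100408832000/(120 × 87178291200)
= 11628

C(19,5) = 11628


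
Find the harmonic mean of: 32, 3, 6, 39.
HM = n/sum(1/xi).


Sum of reciprocals = 1/32 + 1/3 + 1/6 + 1/39 = 0.556891
HM = 4/0.556891 = 7.1827

HM = 7.1827


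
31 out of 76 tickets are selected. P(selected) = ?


P = 31/76 = 0.4079

P = 0.4079


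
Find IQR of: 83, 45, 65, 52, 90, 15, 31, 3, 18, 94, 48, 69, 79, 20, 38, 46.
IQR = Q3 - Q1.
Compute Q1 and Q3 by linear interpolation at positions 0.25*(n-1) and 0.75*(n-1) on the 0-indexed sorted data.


Sorted: 3, 15, 18, 20, 31, 38, 45, 46, 48, 52, 65, 69, 79, 83, 90, 94
Q1 (25th %ile) = 28.2500
Q3 (75th %ile) = 71.5000
IQR = 71.5000 - 28.2500 = 43.2500

IQR = 43.2500


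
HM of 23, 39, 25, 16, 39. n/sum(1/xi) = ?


Sum of reciprocals = 1/23 + 1/39 + 1/25 + 1/16 + 1/39 = 0.197260
HM = 5/0.197260 = 25.3472

HM = 25.3472


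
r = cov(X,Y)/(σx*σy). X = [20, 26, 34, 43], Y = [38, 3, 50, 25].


Mean X = 30.7500, Mean Y = 29.0000
SD X = 8.642193, SD Y = 17.421251
Cov = 11.500000
r = 11.500000/(8.642193*17.421251) = 0.0764

r = 0.0764


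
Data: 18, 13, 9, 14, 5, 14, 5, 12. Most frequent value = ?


Frequencies: 5:2, 9:1, 12:1, 13:1, 14:2, 18:1
Max frequency = 2
Mode = 5, 14

Mode = 5, 14


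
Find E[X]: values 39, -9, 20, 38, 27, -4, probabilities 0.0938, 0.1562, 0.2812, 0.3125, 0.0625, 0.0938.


E[X] = 39*0.0938 - 9*0.1562 + 20*0.2812 + 38*0.3125 + 27*0.0625 - 4*0.0938
= 3.6582 - 1.4058 + 5.6240 + 11.8750 + 1.6875 - 0.3752
= 21.0637

E[X] = 21.0637


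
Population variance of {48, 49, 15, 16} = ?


Mean = 32.0000
Squared deviations: 256.0000, 289.0000, 289.0000, 256.0000
Sum = 1090.0000
Variance = 1090.0000/4 = 272.5000

Variance = 272.5000


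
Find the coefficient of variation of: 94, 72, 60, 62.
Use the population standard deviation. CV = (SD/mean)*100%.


Mean = 72.0000
SD = 13.4907
CV = (13.4907/72.0000)*100 = 18.7371%

CV = 18.7371%


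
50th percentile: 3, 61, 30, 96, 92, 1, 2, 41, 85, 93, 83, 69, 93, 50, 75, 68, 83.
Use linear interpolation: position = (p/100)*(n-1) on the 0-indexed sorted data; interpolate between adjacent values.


Sorted: 1, 2, 3, 30, 41, 50, 61, 68, 69, 75, 83, 83, 85, 92, 93, 93, 96
n = 17
Index = 50/100 * 16 = 8.0000
Lower = data[8] = 69, Upper = data[9] = 75
P50 = 69 + 0*(6) = 69.0000

P50 = 69.0000


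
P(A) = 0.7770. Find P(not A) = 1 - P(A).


P(not A) = 1 - 0.7770 = 0.2230

P(not A) = 0.2230


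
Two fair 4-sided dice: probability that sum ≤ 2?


Total outcomes = 4×4 = 16
Favorable (sum ≤ 2): 1
P = 1/16 = 0.0625

P = 0.0625


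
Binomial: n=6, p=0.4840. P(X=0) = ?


C(6,0) = 1
p^0 = 1.000000
(1-p)^6 = 0.018875
P = 1 * 1.000000 * 0.018875 = 0.0189

P(X=0) = 0.0189


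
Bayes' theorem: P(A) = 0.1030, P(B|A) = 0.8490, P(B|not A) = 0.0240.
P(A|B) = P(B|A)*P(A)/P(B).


P(B) = P(B|A)*P(A) + P(B|A')*P(A')
= 0.8490*0.1030 + 0.0240*0.8970
= 0.087447 + 0.021528 = 0.108975
P(A|B) = 0.087447/0.108975 = 0.8025

P(A|B) = 0.8025


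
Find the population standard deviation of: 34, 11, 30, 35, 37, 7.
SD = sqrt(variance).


Mean = 25.6667
Variance = 144.5556
SD = sqrt(144.5556) = 12.0231

SD = 12.0231


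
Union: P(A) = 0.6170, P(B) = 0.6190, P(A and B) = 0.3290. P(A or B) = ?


P(A∪B) = 0.6170 + 0.6190 - 0.3290
= 1.2360 - 0.3290
= 0.9070

P(A∪B) = 0.9070


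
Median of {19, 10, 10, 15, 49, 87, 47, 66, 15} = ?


Sorted: 10, 10, 15, 15, 19, 47, 49, 66, 87
n = 9 (odd)
Middle value = 19

Median = 19


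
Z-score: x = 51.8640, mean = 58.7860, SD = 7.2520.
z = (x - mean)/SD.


z = (51.8640 - 58.7860)/7.2520
= -6.9220/7.2520
= -0.9545

z = -0.9545


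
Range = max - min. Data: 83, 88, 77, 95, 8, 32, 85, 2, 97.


Max = 97, Min = 2
Range = 97 - 2 = 95

Range = 95


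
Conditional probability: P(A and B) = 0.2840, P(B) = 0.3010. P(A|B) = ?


P(A|B) = 0.2840/0.3010 = 0.9435

P(A|B) = 0.9435


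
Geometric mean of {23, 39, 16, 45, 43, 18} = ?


Product = 23 × 39 × 16 × 45 × 43 × 18 = 499880160
GM = 499880160^(1/6) = 28.1716

GM = 28.1716


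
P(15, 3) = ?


P(15,3) = 15!/12!
= 1307674368000/479001600
= 2730

P(15,3) = 2730


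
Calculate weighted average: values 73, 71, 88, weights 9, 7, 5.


Numerator = 73*9 + 71*7 + 88*5 = 1594
Denominator = 9 + 7 + 5 = 21
WM = 1594/21 = 75.9048

WM = 75.9048


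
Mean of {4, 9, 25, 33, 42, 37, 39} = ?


Sum = 4 + 9 + 25 + 33 + 42 + 37 + 39 = 189
n = 7
Mean = 189/7 = 27.0000

Mean = 27.0000


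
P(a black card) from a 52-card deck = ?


26 black cards in 52 cards
P = 26/52 = 0.5000

P = 0.5000


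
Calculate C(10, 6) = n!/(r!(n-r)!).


C(10,6) = 10!/(6! × 4!)
= 3628800/(720 × 24)
= 210

C(10,6) = 210


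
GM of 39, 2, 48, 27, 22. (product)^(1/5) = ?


Product = 39 × 2 × 48 × 27 × 22 = 2223936
GM = 2223936^(1/5) = 18.5962

GM = 18.5962


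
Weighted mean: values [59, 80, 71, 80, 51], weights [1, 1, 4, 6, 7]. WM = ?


Numerator = 59*1 + 80*1 + 71*4 + 80*6 + 51*7 = 1260
Denominator = 1 + 1 + 4 + 6 + 7 = 19
WM = 1260/19 = 66.3158

WM = 66.3158


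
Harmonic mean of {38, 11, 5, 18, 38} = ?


Sum of reciprocals = 1/38 + 1/11 + 1/5 + 1/18 + 1/38 = 0.399096
HM = 5/0.399096 = 12.5283

HM = 12.5283


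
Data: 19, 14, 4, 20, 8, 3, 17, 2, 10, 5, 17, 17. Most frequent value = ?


Frequencies: 2:1, 3:1, 4:1, 5:1, 8:1, 10:1, 14:1, 17:3, 19:1, 20:1
Max frequency = 3
Mode = 17

Mode = 17


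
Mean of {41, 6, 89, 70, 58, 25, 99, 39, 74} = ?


Sum = 41 + 6 + 89 + 70 + 58 + 25 + 99 + 39 + 74 = 501
n = 9
Mean = 501/9 = 55.6667

Mean = 55.6667


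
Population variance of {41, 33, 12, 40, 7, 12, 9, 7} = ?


Mean = 20.1250
Squared deviations: 435.7656, 165.7656, 66.0156, 395.0156, 172.2656, 66.0156, 123.7656, 172.2656
Sum = 1596.8750
Variance = 1596.8750/8 = 199.6094

Variance = 199.6094


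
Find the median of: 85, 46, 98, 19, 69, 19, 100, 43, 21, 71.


Sorted: 19, 19, 21, 43, 46, 69, 71, 85, 98, 100
n = 10 (even)
Middle values: 46 and 69
Median = (46+69)/2 = 57.5000

Median = 57.5000


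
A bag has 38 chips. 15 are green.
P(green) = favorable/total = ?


P = 15/38 = 0.3947

P = 0.3947


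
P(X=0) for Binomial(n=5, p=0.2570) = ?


C(5,0) = 1
p^0 = 1.000000
(1-p)^5 = 0.226435
P = 1 * 1.000000 * 0.226435 = 0.2264

P(X=0) = 0.2264


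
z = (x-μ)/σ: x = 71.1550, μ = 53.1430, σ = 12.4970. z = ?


z = (71.1550 - 53.1430)/12.4970
= 18.0120/12.4970
= 1.4413

z = 1.4413


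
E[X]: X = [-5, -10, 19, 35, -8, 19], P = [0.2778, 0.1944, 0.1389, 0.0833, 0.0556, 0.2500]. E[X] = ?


E[X] = -5*0.2778 - 10*0.1944 + 19*0.1389 + 35*0.0833 - 8*0.0556 + 19*0.2500
= -1.3890 - 1.9440 + 2.6391 + 2.9155 - 0.4448 + 4.7500
= 6.5268

E[X] = 6.5268


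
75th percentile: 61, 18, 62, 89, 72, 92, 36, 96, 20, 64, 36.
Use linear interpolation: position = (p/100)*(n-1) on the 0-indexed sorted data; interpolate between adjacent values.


Sorted: 18, 20, 36, 36, 61, 62, 64, 72, 89, 92, 96
n = 11
Index = 75/100 * 10 = 7.5000
Lower = data[7] = 72, Upper = data[8] = 89
P75 = 72 + 0.5000*(17) = 80.5000

P75 = 80.5000


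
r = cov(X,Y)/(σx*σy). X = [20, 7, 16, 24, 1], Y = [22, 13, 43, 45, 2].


Mean X = 13.6000, Mean Y = 25.0000
SD X = 8.452219, SD Y = 16.769019
Cov = 120.200000
r = 120.200000/(8.452219*16.769019) = 0.8481

r = 0.8481


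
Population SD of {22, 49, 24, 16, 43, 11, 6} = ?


Mean = 24.4286
Variance = 220.8163
SD = sqrt(220.8163) = 14.8599

SD = 14.8599


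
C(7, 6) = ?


C(7,6) = 7!/(6! × 1!)
= 5040/(720 × 1)
= 7

C(7,6) = 7


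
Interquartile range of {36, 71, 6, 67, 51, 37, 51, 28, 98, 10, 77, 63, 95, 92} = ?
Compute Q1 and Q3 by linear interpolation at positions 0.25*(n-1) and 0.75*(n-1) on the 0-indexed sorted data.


Sorted: 6, 10, 28, 36, 37, 51, 51, 63, 67, 71, 77, 92, 95, 98
Q1 (25th %ile) = 36.2500
Q3 (75th %ile) = 75.5000
IQR = 75.5000 - 36.2500 = 39.2500

IQR = 39.2500


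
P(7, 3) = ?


P(7,3) = 7!/4!
= 5040/24
= 210

P(7,3) = 210


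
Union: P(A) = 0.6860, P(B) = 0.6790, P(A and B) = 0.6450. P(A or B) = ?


P(A∪B) = 0.6860 + 0.6790 - 0.6450
= 1.3650 - 0.6450
= 0.7200

P(A∪B) = 0.7200


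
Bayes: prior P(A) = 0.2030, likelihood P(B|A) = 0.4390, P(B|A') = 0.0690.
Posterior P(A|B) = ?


P(B) = P(B|A)*P(A) + P(B|A')*P(A')
= 0.4390*0.2030 + 0.0690*0.7970
= 0.089117 + 0.054993 = 0.144110
P(A|B) = 0.089117/0.144110 = 0.6184

P(A|B) = 0.6184


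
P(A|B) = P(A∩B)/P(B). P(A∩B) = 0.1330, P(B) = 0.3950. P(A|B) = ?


P(A|B) = 0.1330/0.3950 = 0.3367

P(A|B) = 0.3367


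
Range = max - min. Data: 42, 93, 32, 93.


Max = 93, Min = 32
Range = 93 - 32 = 61

Range = 61


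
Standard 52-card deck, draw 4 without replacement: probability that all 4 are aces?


P(all aces) = (4/52) × (3/51) × (2/50) × (1/49)
= 3.6938e-06

P = 3.6938e-06


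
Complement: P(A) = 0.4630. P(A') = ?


P(not A) = 1 - 0.4630 = 0.5370

P(not A) = 0.5370


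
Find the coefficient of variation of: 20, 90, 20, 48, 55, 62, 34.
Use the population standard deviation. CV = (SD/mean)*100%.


Mean = 47.0000
SD = 23.1948
CV = (23.1948/47.0000)*100 = 49.3507%

CV = 49.3507%


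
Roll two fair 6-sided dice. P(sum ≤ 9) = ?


Total outcomes = 6×6 = 36
Favorable (sum ≤ 9): 30
P = 30/36 = 0.8333

P = 0.8333


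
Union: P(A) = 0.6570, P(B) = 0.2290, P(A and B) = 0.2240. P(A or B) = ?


P(A∪B) = 0.6570 + 0.2290 - 0.2240
= 0.8860 - 0.2240
= 0.6620

P(A∪B) = 0.6620


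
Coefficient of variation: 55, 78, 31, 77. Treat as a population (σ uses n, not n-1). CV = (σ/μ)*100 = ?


Mean = 60.2500
SD = 19.2273
CV = (19.2273/60.2500)*100 = 31.9125%

CV = 31.9125%


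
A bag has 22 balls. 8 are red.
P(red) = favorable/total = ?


P = 8/22 = 0.3636

P = 0.3636


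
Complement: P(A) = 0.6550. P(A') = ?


P(not A) = 1 - 0.6550 = 0.3450

P(not A) = 0.3450


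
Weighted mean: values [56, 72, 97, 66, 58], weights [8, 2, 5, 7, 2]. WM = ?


Numerator = 56*8 + 72*2 + 97*5 + 66*7 + 58*2 = 1655
Denominator = 8 + 2 + 5 + 7 + 2 = 24
WM = 1655/24 = 68.9583

WM = 68.9583


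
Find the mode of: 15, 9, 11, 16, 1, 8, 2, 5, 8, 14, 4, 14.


Frequencies: 1:1, 2:1, 4:1, 5:1, 8:2, 9:1, 11:1, 14:2, 15:1, 16:1
Max frequency = 2
Mode = 8, 14

Mode = 8, 14


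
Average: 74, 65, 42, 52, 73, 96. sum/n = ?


Sum = 74 + 65 + 42 + 52 + 73 + 96 = 402
n = 6
Mean = 402/6 = 67.0000

Mean = 67.0000


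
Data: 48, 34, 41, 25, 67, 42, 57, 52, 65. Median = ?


Sorted: 25, 34, 41, 42, 48, 52, 57, 65, 67
n = 9 (odd)
Middle value = 48

Median = 48


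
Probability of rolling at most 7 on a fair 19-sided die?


Favorable outcomes (roll ≤ 7): 7
Total outcomes = 19
P = 7/19 = 0.3684

P = 0.3684


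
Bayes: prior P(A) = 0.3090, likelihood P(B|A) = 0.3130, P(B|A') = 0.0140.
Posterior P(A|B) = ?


P(B) = P(B|A)*P(A) + P(B|A')*P(A')
= 0.3130*0.3090 + 0.0140*0.6910
= 0.096717 + 0.009674 = 0.106391
P(A|B) = 0.096717/0.106391 = 0.9091

P(A|B) = 0.9091


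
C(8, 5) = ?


C(8,5) = 8!/(5! × 3!)
= 40320/(120 × 6)
= 56

C(8,5) = 56


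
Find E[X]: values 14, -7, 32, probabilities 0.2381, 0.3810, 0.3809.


E[X] = 14*0.2381 - 7*0.3810 + 32*0.3809
= 3.3334 - 2.6670 + 12.1888
= 12.8552

E[X] = 12.8552


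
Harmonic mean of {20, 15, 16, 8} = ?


Sum of reciprocals = 1/20 + 1/15 + 1/16 + 1/8 = 0.304167
HM = 4/0.304167 = 13.1507

HM = 13.1507


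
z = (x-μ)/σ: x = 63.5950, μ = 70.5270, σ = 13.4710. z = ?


z = (63.5950 - 70.5270)/13.4710
= -6.9320/13.4710
= -0.5146

z = -0.5146


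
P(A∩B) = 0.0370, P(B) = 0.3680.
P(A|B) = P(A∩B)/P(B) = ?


P(A|B) = 0.0370/0.3680 = 0.1005

P(A|B) = 0.1005


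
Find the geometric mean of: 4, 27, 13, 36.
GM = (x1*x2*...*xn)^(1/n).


Product = 4 × 27 × 13 × 36 = 50544
GM = 50544^(1/4) = 14.9940

GM = 14.9940


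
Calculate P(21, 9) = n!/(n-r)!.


P(21,9) = 21!/12!
= 51090942171709440000/479001600
= 106661318400

P(21,9) = 106661318400


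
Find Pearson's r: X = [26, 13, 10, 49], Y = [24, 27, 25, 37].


Mean X = 24.5000, Mean Y = 28.2500
SD X = 15.370426, SD Y = 5.165995
Cov = 67.375000
r = 67.375000/(15.370426*5.165995) = 0.8485

r = 0.8485


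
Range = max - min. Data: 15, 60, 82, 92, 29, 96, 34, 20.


Max = 96, Min = 15
Range = 96 - 15 = 81

Range = 81


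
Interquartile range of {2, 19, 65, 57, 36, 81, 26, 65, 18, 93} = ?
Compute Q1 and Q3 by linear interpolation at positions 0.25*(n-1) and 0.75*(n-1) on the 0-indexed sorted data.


Sorted: 2, 18, 19, 26, 36, 57, 65, 65, 81, 93
Q1 (25th %ile) = 20.7500
Q3 (75th %ile) = 65.0000
IQR = 65.0000 - 20.7500 = 44.2500

IQR = 44.2500


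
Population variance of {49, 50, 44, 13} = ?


Mean = 39.0000
Squared deviations: 100.0000, 121.0000, 25.0000, 676.0000
Sum = 922.0000
Variance = 922.0000/4 = 230.5000

Variance = 230.5000


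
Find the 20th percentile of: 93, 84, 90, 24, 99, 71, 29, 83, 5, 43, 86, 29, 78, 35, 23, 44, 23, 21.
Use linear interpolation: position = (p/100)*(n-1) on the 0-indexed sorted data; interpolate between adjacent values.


Sorted: 5, 21, 23, 23, 24, 29, 29, 35, 43, 44, 71, 78, 83, 84, 86, 90, 93, 99
n = 18
Index = 20/100 * 17 = 3.4000
Lower = data[3] = 23, Upper = data[4] = 24
P20 = 23 + 0.4000*(1) = 23.4000

P20 = 23.4000


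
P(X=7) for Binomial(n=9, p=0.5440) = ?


C(9,7) = 36
p^7 = 0.014099
(1-p)^2 = 0.207936
P = 36 * 0.014099 * 0.207936 = 0.1055

P(X=7) = 0.1055


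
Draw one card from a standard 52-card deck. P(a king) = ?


4 kings in 52 cards
P = 4/52 = 0.0769

P = 0.0769


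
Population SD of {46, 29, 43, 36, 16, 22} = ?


Mean = 32.0000
Variance = 116.3333
SD = sqrt(116.3333) = 10.7858

SD = 10.7858


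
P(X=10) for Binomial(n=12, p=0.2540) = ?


C(12,10) = 66
p^10 = 1.117731e-06
(1-p)^2 = 0.556516
P = 66 * 1.117731e-06 * 0.556516 = 4.1054e-05

P(X=10) = 4.1054e-05


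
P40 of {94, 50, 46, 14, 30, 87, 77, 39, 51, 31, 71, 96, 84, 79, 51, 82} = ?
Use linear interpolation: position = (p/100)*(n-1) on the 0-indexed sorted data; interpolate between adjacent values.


Sorted: 14, 30, 31, 39, 46, 50, 51, 51, 71, 77, 79, 82, 84, 87, 94, 96
n = 16
Index = 40/100 * 15 = 6.0000
Lower = data[6] = 51, Upper = data[7] = 51
P40 = 51 + 0*(0) = 51.0000

P40 = 51.0000


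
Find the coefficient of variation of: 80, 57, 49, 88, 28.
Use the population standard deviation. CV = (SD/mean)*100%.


Mean = 60.4000
SD = 21.6204
CV = (21.6204/60.4000)*100 = 35.7953%

CV = 35.7953%


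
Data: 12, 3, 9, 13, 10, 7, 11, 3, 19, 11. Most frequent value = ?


Frequencies: 3:2, 7:1, 9:1, 10:1, 11:2, 12:1, 13:1, 19:1
Max frequency = 2
Mode = 3, 11

Mode = 3, 11


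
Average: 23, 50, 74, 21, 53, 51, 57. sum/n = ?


Sum = 23 + 50 + 74 + 21 + 53 + 51 + 57 = 329
n = 7
Mean = 329/7 = 47.0000

Mean = 47.0000


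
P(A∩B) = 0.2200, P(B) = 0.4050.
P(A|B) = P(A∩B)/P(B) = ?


P(A|B) = 0.2200/0.4050 = 0.5432

P(A|B) = 0.5432


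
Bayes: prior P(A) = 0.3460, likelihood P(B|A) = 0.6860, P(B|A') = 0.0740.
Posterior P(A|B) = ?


P(B) = P(B|A)*P(A) + P(B|A')*P(A')
= 0.6860*0.3460 + 0.0740*0.6540
= 0.237356 + 0.048396 = 0.285752
P(A|B) = 0.237356/0.285752 = 0.8306

P(A|B) = 0.8306


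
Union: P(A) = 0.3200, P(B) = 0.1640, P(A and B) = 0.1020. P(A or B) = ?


P(A∪B) = 0.3200 + 0.1640 - 0.1020
= 0.4840 - 0.1020
= 0.3820

P(A∪B) = 0.3820


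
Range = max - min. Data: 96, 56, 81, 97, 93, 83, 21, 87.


Max = 97, Min = 21
Range = 97 - 21 = 76

Range = 76


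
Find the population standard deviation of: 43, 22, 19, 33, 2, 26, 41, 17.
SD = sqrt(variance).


Mean = 25.3750
Variance = 160.2344
SD = sqrt(160.2344) = 12.6584

SD = 12.6584
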